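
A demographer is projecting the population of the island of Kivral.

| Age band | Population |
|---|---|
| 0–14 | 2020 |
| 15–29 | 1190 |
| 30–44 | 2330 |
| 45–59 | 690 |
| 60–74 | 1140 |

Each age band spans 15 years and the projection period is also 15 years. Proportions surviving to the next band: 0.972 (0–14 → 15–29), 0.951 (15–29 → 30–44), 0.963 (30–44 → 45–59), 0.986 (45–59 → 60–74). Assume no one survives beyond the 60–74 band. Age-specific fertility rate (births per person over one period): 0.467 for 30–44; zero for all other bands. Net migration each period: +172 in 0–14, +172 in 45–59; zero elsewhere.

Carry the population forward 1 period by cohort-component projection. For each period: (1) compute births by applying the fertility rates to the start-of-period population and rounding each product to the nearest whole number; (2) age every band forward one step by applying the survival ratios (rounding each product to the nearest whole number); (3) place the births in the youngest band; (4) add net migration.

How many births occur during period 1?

1088

[period 1]
Births: 2330 × 0.467 = 1088
15–29: 2020 × 0.972 = 1963
30–44: 1190 × 0.951 = 1132
45–59: 2330 × 0.963 = 2244
60–74: 690 × 0.986 = 680
Net migration: 0–14 + 172 → 1260; 45–59 + 172 → 2416
Giving 1260 / 1963 / 1132 / 2416 / 680.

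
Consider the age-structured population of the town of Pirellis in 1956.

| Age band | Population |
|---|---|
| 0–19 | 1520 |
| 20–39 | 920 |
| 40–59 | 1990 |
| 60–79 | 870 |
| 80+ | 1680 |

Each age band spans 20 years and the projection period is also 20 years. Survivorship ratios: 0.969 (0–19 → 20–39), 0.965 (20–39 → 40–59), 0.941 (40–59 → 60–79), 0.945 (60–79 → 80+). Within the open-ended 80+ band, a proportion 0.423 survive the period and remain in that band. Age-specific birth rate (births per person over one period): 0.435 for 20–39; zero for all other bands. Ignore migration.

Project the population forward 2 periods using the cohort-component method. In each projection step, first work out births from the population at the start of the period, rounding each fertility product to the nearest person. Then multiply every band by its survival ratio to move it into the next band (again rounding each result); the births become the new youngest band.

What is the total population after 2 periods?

— Period 1 —
Births: 920 × 0.435 = 400
20–39: 1520 × 0.969 = 1473
40–59: 920 × 0.965 = 888
60–79: 1990 × 0.941 = 1873
80+: 870 × 0.945 + 1680 × 0.423 = 822 + 711 = 1533
Giving 400 / 1473 / 888 / 1873 / 1533.
— Period 2 —
Births: 1473 × 0.435 = 641
20–39: 400 × 0.969 = 388
40–59: 1473 × 0.965 = 1421
60–79: 888 × 0.941 = 836
80+: 1873 × 0.945 + 1533 × 0.423 = 1770 + 648 = 2418
Giving 641 / 388 / 1421 / 836 / 2418.
Total after period 2: 641 + 388 + 1421 + 836 + 2418 = 5704

5704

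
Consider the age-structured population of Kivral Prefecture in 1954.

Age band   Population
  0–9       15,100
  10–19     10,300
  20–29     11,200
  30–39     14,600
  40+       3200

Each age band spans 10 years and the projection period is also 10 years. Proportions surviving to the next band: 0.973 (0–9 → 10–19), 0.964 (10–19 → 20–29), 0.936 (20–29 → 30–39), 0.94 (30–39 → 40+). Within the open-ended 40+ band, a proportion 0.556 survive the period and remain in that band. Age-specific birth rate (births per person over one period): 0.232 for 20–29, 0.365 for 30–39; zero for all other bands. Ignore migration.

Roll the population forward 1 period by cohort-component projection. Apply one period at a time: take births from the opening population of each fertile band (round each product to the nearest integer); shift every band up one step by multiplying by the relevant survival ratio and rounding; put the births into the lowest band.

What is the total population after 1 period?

(Groups numbered youngest = 1 to oldest = 5.)
[period 1]
Births: 11200 * 0.232 = 2598 ; 14600 * 0.365 = 5329 — total 7927
Group 2: 15100 * 0.973 = 14692
Group 3: 10300 * 0.964 = 9929
Group 4: 11200 * 0.936 = 10483
Group 5: 14600 * 0.94 + 3200 * 0.556 = 13724 + 1779 = 15503
Population now: 0–9=7927, 10–19=14692, 20–29=9929, 30–39=10483, 40+=15503
Total after period 1: 7927 + 14692 + 9929 + 10483 + 15503 = 58534

58534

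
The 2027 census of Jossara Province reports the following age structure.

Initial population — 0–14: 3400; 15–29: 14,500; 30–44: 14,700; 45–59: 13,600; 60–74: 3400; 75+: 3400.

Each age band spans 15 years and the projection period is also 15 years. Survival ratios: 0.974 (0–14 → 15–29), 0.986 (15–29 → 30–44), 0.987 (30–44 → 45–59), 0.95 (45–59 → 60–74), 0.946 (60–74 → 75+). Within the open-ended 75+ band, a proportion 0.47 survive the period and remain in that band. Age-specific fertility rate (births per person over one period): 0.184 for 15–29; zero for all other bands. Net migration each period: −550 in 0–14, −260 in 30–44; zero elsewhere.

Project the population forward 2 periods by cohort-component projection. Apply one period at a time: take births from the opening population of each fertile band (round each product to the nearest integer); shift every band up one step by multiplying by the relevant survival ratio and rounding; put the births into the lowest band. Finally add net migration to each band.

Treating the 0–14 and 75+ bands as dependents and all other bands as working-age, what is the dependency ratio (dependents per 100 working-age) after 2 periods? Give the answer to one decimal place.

— Period 1 —
Births: 14500 * 0.184 = 2668
15–29: 3400 * 0.974 = 3312
30–44: 14500 * 0.986 = 14297
45–59: 14700 * 0.987 = 14509
60–74: 13600 * 0.95 = 12920
75+: 3400 * 0.946 + 3400 * 0.47 = 3216 + 1598 = 4814
Net migration: 0–14 − 550 → 2118; 30–44 − 260 → 14037
Giving 2118 / 3312 / 14037 / 14509 / 12920 / 4814.
— Period 2 —
Births: 3312 * 0.184 = 609
15–29: 2118 * 0.974 = 2063
30–44: 3312 * 0.986 = 3266
45–59: 14037 * 0.987 = 13855
60–74: 14509 * 0.95 = 13784
75+: 12920 * 0.946 + 4814 * 0.47 = 12222 + 2263 = 14485
Net migration: 0–14 − 550 → 59; 30–44 − 260 → 3006
Giving 59 / 2063 / 3006 / 13855 / 13784 / 14485.
Dependents (band 0–14 + band 75+) = 59 + 14485 = 14544; working-age = 32708; ratio = 14544/32708 × 100 = 44.5

44.5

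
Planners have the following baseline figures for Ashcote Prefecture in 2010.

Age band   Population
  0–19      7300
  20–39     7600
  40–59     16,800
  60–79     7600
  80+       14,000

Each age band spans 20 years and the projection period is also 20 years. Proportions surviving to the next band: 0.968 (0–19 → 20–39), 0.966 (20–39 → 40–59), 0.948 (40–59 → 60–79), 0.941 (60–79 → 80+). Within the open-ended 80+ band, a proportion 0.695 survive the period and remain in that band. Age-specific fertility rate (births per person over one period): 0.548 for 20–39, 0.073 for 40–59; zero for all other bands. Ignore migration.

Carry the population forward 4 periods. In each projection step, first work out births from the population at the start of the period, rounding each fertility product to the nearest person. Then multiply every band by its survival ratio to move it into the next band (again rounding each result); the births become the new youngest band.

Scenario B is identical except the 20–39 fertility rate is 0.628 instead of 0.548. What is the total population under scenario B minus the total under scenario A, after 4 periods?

[period 1]
Births: 7600 × 0.548 = 4165 ; 16800 × 0.073 = 1226 ⇒ total 5391
20–39: 7300 × 0.968 = 7066
40–59: 7600 × 0.966 = 7342
60–79: 16800 × 0.948 = 15926
80+: 7600 × 0.941 + 14000 × 0.695 = 7152 + 9730 = 16882
Giving 5391 / 7066 / 7342 / 15926 / 16882.
[period 2]
Births: 7066 × 0.548 = 3872 ; 7342 × 0.073 = 536 ⇒ total 4408
20–39: 5391 × 0.968 = 5218
40–59: 7066 × 0.966 = 6826
60–79: 7342 × 0.948 = 6960
80+: 15926 × 0.941 + 16882 × 0.695 = 14986 + 11733 = 26719
Giving 4408 / 5218 / 6826 / 6960 / 26719.
[period 3]
Births: 5218 × 0.548 = 2859 ; 6826 × 0.073 = 498 ⇒ total 3357
20–39: 4408 × 0.968 = 4267
40–59: 5218 × 0.966 = 5041
60–79: 6826 × 0.948 = 6471
80+: 6960 × 0.941 + 26719 × 0.695 = 6549 + 18570 = 25119
Giving 3357 / 4267 / 5041 / 6471 / 25119.
[period 4]
Births: 4267 × 0.548 = 2338 ; 5041 × 0.073 = 368 ⇒ total 2706
20–39: 3357 × 0.968 = 3250
40–59: 4267 × 0.966 = 4122
60–79: 5041 × 0.948 = 4779
80+: 6471 × 0.941 + 25119 × 0.695 = 6089 + 17458 = 23547
Giving 2706 / 3250 / 4122 / 4779 / 23547.
Scenario A total after 4 periods: 38404
Scenario B projection —
[period 1]
Births: 7600 × 0.628 = 4773 ; 16800 × 0.073 = 1226 ⇒ total 5999
20–39: 7300 × 0.968 = 7066
40–59: 7600 × 0.966 = 7342
60–79: 16800 × 0.948 = 15926
80+: 7600 × 0.941 + 14000 × 0.695 = 7152 + 9730 = 16882
Giving 5999 / 7066 / 7342 / 15926 / 16882.
[period 2]
Births: 7066 × 0.628 = 4437 ; 7342 × 0.073 = 536 ⇒ total 4973
20–39: 5999 × 0.968 = 5807
40–59: 7066 × 0.966 = 6826
60–79: 7342 × 0.948 = 6960
80+: 15926 × 0.941 + 16882 × 0.695 = 14986 + 11733 = 26719
Giving 4973 / 5807 / 6826 / 6960 / 26719.
[period 3]
Births: 5807 × 0.628 = 3647 ; 6826 × 0.073 = 498 ⇒ total 4145
20–39: 4973 × 0.968 = 4814
40–59: 5807 × 0.966 = 5610
60–79: 6826 × 0.948 = 6471
80+: 6960 × 0.941 + 26719 × 0.695 = 6549 + 18570 = 25119
Giving 4145 / 4814 / 5610 / 6471 / 25119.
[period 4]
Births: 4814 × 0.628 = 3023 ; 5610 × 0.073 = 410 ⇒ total 3433
20–39: 4145 × 0.968 = 4012
40–59: 4814 × 0.966 = 4650
60–79: 5610 × 0.948 = 5318
80+: 6471 × 0.941 + 25119 × 0.695 = 6089 + 17458 = 23547
Giving 3433 / 4012 / 4650 / 5318 / 23547.
Scenario B total after 4 periods: 40960
Difference B − A = 40960 − 38404 = 2556

2556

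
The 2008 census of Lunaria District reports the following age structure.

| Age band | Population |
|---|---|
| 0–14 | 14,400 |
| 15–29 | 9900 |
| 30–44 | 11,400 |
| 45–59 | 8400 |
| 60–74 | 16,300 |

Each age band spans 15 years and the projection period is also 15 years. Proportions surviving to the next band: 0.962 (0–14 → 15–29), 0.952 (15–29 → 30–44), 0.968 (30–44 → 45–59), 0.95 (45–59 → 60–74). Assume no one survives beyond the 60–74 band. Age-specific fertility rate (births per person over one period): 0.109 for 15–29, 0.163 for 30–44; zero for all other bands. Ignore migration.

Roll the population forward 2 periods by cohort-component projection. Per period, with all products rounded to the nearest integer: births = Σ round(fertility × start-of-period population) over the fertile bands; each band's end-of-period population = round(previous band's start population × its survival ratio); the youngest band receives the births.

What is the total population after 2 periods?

38665

Call the bands 1 to 5, youngest first.
Period 1:
Births: 9900 × 0.109 = 1079  |  11400 × 0.163 = 1858 ⇒ total 2937
Band 2: 14400 × 0.962 = 13853
Band 3: 9900 × 0.952 = 9425
Band 4: 11400 × 0.968 = 11035
Band 5: 8400 × 0.95 = 7980
End of period: [2937, 13853, 9425, 11035, 7980]
Period 2:
Births: 13853 × 0.109 = 1510  |  9425 × 0.163 = 1536 ⇒ total 3046
Band 2: 2937 × 0.962 = 2825
Band 3: 13853 × 0.952 = 13188
Band 4: 9425 × 0.968 = 9123
Band 5: 11035 × 0.95 = 10483
End of period: [3046, 2825, 13188, 9123, 10483]
Total after period 2: 3046 + 2825 + 13188 + 9123 + 10483 = 38665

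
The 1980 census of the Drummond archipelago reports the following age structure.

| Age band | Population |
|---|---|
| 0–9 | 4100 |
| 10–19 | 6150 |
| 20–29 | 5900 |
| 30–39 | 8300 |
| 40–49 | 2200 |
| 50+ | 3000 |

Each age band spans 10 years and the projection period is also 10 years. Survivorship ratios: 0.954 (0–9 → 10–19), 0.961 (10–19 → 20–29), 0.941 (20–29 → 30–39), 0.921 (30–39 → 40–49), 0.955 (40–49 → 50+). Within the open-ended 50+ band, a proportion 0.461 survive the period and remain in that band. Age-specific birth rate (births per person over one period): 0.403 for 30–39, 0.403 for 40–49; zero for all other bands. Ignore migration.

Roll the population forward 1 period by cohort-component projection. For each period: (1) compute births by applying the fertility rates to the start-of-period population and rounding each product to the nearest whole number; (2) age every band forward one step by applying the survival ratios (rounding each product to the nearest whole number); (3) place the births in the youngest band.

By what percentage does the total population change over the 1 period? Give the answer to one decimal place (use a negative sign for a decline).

3.7

— Period 1 —
Births: 8300 × 0.403 = 3345, 2200 × 0.403 = 887 → 4232
10–19: 4100 × 0.954 = 3911
20–29: 6150 × 0.961 = 5910
30–39: 5900 × 0.941 = 5552
40–49: 8300 × 0.921 = 7644
50+: 2200 × 0.955 + 3000 × 0.461 = 2101 + 1383 = 3484
→ [4232, 3911, 5910, 5552, 7644, 3484]
Total: 29650 → 30733; change = 1083; percentage change = 3.7%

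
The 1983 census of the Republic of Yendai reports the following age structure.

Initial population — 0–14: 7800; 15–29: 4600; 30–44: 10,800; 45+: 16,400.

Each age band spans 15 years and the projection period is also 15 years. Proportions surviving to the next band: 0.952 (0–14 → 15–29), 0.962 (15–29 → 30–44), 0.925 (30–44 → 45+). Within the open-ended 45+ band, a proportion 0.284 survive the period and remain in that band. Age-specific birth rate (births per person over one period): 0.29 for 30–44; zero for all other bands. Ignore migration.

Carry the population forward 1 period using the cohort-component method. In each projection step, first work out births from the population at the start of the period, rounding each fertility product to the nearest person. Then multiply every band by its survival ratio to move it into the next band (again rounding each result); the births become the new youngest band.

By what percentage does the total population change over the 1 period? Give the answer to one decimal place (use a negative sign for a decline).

After projecting period 1:
Births: 10800 × 0.29 = 3132
15–29: 7800 × 0.952 = 7426
30–44: 4600 × 0.962 = 4425
45+: 10800 × 0.925 + 16400 × 0.284 = 9990 + 4658 = 14648
End of period: [3132, 7426, 4425, 14648]
Total: 39600 → 29631; change = -9969; percentage change = -25.2%

-25.2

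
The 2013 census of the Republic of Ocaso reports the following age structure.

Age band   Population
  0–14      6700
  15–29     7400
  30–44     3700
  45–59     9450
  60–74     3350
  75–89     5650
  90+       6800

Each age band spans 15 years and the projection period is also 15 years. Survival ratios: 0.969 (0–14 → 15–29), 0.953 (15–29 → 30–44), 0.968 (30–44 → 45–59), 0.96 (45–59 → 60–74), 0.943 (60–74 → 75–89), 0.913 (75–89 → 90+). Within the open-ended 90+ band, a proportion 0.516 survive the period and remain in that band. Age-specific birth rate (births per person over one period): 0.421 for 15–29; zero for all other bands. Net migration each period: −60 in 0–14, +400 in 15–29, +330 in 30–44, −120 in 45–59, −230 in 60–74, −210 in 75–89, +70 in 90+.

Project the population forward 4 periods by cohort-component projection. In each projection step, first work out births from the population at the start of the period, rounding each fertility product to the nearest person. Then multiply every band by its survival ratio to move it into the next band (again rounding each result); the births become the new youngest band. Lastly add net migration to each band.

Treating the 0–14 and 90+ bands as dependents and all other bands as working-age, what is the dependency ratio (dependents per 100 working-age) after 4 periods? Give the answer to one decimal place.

47.2

Numbering the bands 1..7 from youngest to oldest:
Period 1.
Births: 7400 × 0.421 = 3115
Band 2: 6700 × 0.969 = 6492
Band 3: 7400 × 0.953 = 7052
Band 4: 3700 × 0.968 = 3582
Band 5: 9450 × 0.96 = 9072
Band 6: 3350 × 0.943 = 3159
Band 7: 5650 × 0.913 + 6800 × 0.516 = 5158 + 3509 = 8667
Net migration: Band 1 − 60 → 3055; Band 2 + 400 → 6892; Band 3 + 330 → 7382; Band 4 − 120 → 3462; Band 5 − 230 → 8842; Band 6 − 210 → 2949; Band 7 + 70 → 8737
End of period: [3055, 6892, 7382, 3462, 8842, 2949, 8737]
Period 2.
Births: 6892 × 0.421 = 2902
Band 2: 3055 × 0.969 = 2960
Band 3: 6892 × 0.953 = 6568
Band 4: 7382 × 0.968 = 7146
Band 5: 3462 × 0.96 = 3324
Band 6: 8842 × 0.943 = 8338
Band 7: 2949 × 0.913 + 8737 × 0.516 = 2692 + 4508 = 7200
Net migration: Band 1 − 60 → 2842; Band 2 + 400 → 3360; Band 3 + 330 → 6898; Band 4 − 120 → 7026; Band 5 − 230 → 3094; Band 6 − 210 → 8128; Band 7 + 70 → 7270
End of period: [2842, 3360, 6898, 7026, 3094, 8128, 7270]
Period 3.
Births: 3360 × 0.421 = 1415
Band 2: 2842 × 0.969 = 2754
Band 3: 3360 × 0.953 = 3202
Band 4: 6898 × 0.968 = 6677
Band 5: 7026 × 0.96 = 6745
Band 6: 3094 × 0.943 = 2918
Band 7: 8128 × 0.913 + 7270 × 0.516 = 7421 + 3751 = 11172
Net migration: Band 1 − 60 → 1355; Band 2 + 400 → 3154; Band 3 + 330 → 3532; Band 4 − 120 → 6557; Band 5 − 230 → 6515; Band 6 − 210 → 2708; Band 7 + 70 → 11242
End of period: [1355, 3154, 3532, 6557, 6515, 2708, 11242]
Period 4.
Births: 3154 × 0.421 = 1328
Band 2: 1355 × 0.969 = 1313
Band 3: 3154 × 0.953 = 3006
Band 4: 3532 × 0.968 = 3419
Band 5: 6557 × 0.96 = 6295
Band 6: 6515 × 0.943 = 6144
Band 7: 2708 × 0.913 + 11242 × 0.516 = 2472 + 5801 = 8273
Net migration: Band 1 − 60 → 1268; Band 2 + 400 → 1713; Band 3 + 330 → 3336; Band 4 − 120 → 3299; Band 5 − 230 → 6065; Band 6 − 210 → 5934; Band 7 + 70 → 8343
End of period: [1268, 1713, 3336, 3299, 6065, 5934, 8343]
Dependents (band 0–14 + band 90+) = 1268 + 8343 = 9611; working-age = 20347; ratio = 9611/20347 × 100 = 47.2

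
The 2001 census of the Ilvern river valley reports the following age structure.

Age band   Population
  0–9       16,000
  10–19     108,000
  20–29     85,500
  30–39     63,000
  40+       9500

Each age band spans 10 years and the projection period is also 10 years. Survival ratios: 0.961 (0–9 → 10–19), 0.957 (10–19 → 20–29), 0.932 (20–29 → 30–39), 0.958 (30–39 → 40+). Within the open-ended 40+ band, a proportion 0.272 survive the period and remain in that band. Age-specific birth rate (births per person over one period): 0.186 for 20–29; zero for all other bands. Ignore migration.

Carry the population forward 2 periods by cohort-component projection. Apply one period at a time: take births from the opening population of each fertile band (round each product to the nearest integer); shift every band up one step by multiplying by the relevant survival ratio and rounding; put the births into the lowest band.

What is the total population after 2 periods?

239008

— Period 1 —
Births: 85500 × 0.186 = 15903
10–19: 16000 × 0.961 = 15376
20–29: 108000 × 0.957 = 103356
30–39: 85500 × 0.932 = 79686
40+: 63000 × 0.958 + 9500 × 0.272 = 60354 + 2584 = 62938
Population now: 0–9=15903, 10–19=15376, 20–29=103356, 30–39=79686, 40+=62938
— Period 2 —
Births: 103356 × 0.186 = 19224
10–19: 15903 × 0.961 = 15283
20–29: 15376 × 0.957 = 14715
30–39: 103356 × 0.932 = 96328
40+: 79686 × 0.958 + 62938 × 0.272 = 76339 + 17119 = 93458
Population now: 0–9=19224, 10–19=15283, 20–29=14715, 30–39=96328, 40+=93458
Total after period 2: 19224 + 15283 + 14715 + 96328 + 93458 = 239008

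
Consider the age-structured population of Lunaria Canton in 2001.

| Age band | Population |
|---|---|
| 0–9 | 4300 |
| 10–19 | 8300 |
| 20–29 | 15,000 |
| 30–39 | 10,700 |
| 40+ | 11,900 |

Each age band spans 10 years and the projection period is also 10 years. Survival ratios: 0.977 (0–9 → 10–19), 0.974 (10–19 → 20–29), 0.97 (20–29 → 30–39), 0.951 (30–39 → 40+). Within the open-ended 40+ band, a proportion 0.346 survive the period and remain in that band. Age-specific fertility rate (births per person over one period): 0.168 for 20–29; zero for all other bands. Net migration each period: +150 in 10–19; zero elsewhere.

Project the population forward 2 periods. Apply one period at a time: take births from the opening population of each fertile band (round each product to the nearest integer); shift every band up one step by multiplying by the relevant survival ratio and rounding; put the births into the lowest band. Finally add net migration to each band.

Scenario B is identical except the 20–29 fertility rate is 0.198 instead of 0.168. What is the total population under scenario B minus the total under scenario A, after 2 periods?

683

Period 1.
Births: 15000 * 0.168 = 2520
10–19: 4300 * 0.977 = 4201
20–29: 8300 * 0.974 = 8084
30–39: 15000 * 0.97 = 14550
40+: 10700 * 0.951 + 11900 * 0.346 = 10176 + 4117 = 14293
Net migration: 10–19 + 150 → 4351
Giving 2520 / 4351 / 8084 / 14550 / 14293.
Period 2.
Births: 8084 * 0.168 = 1358
10–19: 2520 * 0.977 = 2462
20–29: 4351 * 0.974 = 4238
30–39: 8084 * 0.97 = 7841
40+: 14550 * 0.951 + 14293 * 0.346 = 13837 + 4945 = 18782
Net migration: 10–19 + 150 → 2612
Giving 1358 / 2612 / 4238 / 7841 / 18782.
Scenario A total after 2 periods: 34831
Scenario B projection —
Period 1.
Births: 15000 * 0.198 = 2970
10–19: 4300 * 0.977 = 4201
20–29: 8300 * 0.974 = 8084
30–39: 15000 * 0.97 = 14550
40+: 10700 * 0.951 + 11900 * 0.346 = 10176 + 4117 = 14293
Net migration: 10–19 + 150 → 4351
Giving 2970 / 4351 / 8084 / 14550 / 14293.
Period 2.
Births: 8084 * 0.198 = 1601
10–19: 2970 * 0.977 = 2902
20–29: 4351 * 0.974 = 4238
30–39: 8084 * 0.97 = 7841
40+: 14550 * 0.951 + 14293 * 0.346 = 13837 + 4945 = 18782
Net migration: 10–19 + 150 → 3052
Giving 1601 / 3052 / 4238 / 7841 / 18782.
Scenario B total after 2 periods: 35514
Difference B − A = 35514 − 34831 = 683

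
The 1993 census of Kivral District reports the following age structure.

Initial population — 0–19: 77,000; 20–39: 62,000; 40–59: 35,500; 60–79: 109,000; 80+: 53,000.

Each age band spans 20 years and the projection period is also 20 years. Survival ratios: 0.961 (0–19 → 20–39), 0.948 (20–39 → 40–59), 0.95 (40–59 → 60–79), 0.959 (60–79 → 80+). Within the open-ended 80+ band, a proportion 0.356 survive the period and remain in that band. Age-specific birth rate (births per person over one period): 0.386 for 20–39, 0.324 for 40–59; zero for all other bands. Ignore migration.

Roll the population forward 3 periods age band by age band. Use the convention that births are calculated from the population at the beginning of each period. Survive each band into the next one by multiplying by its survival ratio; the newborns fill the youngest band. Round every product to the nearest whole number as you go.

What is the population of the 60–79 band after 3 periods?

66642

Call the groups 1 to 5, youngest first.
Period 1:
Births: 62000 × 0.386 = 23932, 35500 × 0.324 = 11502 → 35434
Group 2: 77000 × 0.961 = 73997
Group 3: 62000 × 0.948 = 58776
Group 4: 35500 × 0.95 = 33725
Group 5: 109000 × 0.959 + 53000 × 0.356 = 104531 + 18868 = 123399
Population now: 0–19=35434, 20–39=73997, 40–59=58776, 60–79=33725, 80+=123399
Period 2:
Births: 73997 × 0.386 = 28563, 58776 × 0.324 = 19043 → 47606
Group 2: 35434 × 0.961 = 34052
Group 3: 73997 × 0.948 = 70149
Group 4: 58776 × 0.95 = 55837
Group 5: 33725 × 0.959 + 123399 × 0.356 = 32342 + 43930 = 76272
Population now: 0–19=47606, 20–39=34052, 40–59=70149, 60–79=55837, 80+=76272
Period 3:
Births: 34052 × 0.386 = 13144, 70149 × 0.324 = 22728 → 35872
Group 2: 47606 × 0.961 = 45749
Group 3: 34052 × 0.948 = 32281
Group 4: 70149 × 0.95 = 66642
Group 5: 55837 × 0.959 + 76272 × 0.356 = 53548 + 27153 = 80701
Population now: 0–19=35872, 20–39=45749, 40–59=32281, 60–79=66642, 80+=80701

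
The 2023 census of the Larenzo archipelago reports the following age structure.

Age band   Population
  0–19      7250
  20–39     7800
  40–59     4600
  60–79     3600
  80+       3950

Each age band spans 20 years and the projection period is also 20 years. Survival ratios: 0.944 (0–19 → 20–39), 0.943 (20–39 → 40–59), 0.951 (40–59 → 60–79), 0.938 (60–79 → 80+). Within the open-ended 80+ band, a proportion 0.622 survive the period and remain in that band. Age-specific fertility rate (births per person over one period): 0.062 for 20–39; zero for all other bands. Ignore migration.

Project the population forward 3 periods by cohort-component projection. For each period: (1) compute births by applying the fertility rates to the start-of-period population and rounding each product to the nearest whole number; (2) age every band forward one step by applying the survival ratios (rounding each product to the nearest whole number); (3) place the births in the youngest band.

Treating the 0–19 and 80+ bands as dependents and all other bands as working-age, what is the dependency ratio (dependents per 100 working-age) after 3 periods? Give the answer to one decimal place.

163.6

Period 1.
Births: 7800 * 0.062 = 484
20–39: 7250 * 0.944 = 6844
40–59: 7800 * 0.943 = 7355
60–79: 4600 * 0.951 = 4375
80+: 3600 * 0.938 + 3950 * 0.622 = 3377 + 2457 = 5834
Giving 484 / 6844 / 7355 / 4375 / 5834.
Period 2.
Births: 6844 * 0.062 = 424
20–39: 484 * 0.944 = 457
40–59: 6844 * 0.943 = 6454
60–79: 7355 * 0.951 = 6995
80+: 4375 * 0.938 + 5834 * 0.622 = 4104 + 3629 = 7733
Giving 424 / 457 / 6454 / 6995 / 7733.
Period 3.
Births: 457 * 0.062 = 28
20–39: 424 * 0.944 = 400
40–59: 457 * 0.943 = 431
60–79: 6454 * 0.951 = 6138
80+: 6995 * 0.938 + 7733 * 0.622 = 6561 + 4810 = 11371
Giving 28 / 400 / 431 / 6138 / 11371.
Dependents (band 0–19 + band 80+) = 28 + 11371 = 11399; working-age = 6969; ratio = 11399/6969 × 100 = 163.6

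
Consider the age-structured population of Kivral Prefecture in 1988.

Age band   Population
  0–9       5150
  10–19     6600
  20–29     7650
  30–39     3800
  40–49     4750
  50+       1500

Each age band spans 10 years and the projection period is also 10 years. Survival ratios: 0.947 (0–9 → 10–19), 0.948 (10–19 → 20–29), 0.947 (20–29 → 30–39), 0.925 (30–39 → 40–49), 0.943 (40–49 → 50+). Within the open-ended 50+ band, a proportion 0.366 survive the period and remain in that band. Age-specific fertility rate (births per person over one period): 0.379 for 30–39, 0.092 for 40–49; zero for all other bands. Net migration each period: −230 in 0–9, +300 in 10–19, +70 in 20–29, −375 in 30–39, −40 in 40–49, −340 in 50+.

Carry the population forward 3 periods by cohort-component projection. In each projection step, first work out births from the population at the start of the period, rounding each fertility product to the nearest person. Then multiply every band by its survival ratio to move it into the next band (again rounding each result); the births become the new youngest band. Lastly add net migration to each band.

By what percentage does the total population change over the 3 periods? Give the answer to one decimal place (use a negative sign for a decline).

-18.6

(Bands numbered youngest = 1 to oldest = 6.)
[period 1]
Births: 3800 × 0.379 = 1440  |  4750 × 0.092 = 437 → 1877
Band 2: 5150 × 0.947 = 4877
Band 3: 6600 × 0.948 = 6257
Band 4: 7650 × 0.947 = 7245
Band 5: 3800 × 0.925 = 3515
Band 6: 4750 × 0.943 + 1500 × 0.366 = 4479 + 549 = 5028
Net migration: Band 1 − 230 → 1647; Band 2 + 300 → 5177; Band 3 + 70 → 6327; Band 4 − 375 → 6870; Band 5 − 40 → 3475; Band 6 − 340 → 4688
→ [1647, 5177, 6327, 6870, 3475, 4688]
[period 2]
Births: 6870 × 0.379 = 2604  |  3475 × 0.092 = 320 → 2924
Band 2: 1647 × 0.947 = 1560
Band 3: 5177 × 0.948 = 4908
Band 4: 6327 × 0.947 = 5992
Band 5: 6870 × 0.925 = 6355
Band 6: 3475 × 0.943 + 4688 × 0.366 = 3277 + 1716 = 4993
Net migration: Band 1 − 230 → 2694; Band 2 + 300 → 1860; Band 3 + 70 → 4978; Band 4 − 375 → 5617; Band 5 − 40 → 6315; Band 6 − 340 → 4653
→ [2694, 1860, 4978, 5617, 6315, 4653]
[period 3]
Births: 5617 × 0.379 = 2129  |  6315 × 0.092 = 581 → 2710
Band 2: 2694 × 0.947 = 2551
Band 3: 1860 × 0.948 = 1763
Band 4: 4978 × 0.947 = 4714
Band 5: 5617 × 0.925 = 5196
Band 6: 6315 × 0.943 + 4653 × 0.366 = 5955 + 1703 = 7658
Net migration: Band 1 − 230 → 2480; Band 2 + 300 → 2851; Band 3 + 70 → 1833; Band 4 − 375 → 4339; Band 5 − 40 → 5156; Band 6 − 340 → 7318
→ [2480, 2851, 1833, 4339, 5156, 7318]
Total: 29450 → 23977; change = -5473; percentage change = -18.6%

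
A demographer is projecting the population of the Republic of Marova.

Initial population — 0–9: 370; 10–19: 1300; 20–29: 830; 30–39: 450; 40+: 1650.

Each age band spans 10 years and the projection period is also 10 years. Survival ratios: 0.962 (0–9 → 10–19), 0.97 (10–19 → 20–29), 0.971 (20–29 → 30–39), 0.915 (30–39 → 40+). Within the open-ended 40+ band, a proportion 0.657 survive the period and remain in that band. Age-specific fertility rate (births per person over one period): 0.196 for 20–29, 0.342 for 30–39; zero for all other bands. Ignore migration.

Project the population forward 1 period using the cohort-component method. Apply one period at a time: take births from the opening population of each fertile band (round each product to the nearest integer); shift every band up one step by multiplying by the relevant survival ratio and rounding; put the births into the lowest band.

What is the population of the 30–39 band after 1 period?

806

(Groups numbered youngest = 1 to oldest = 5.)
Period 1:
Births: 830 × 0.196 = 163, 450 × 0.342 = 154 ⇒ total 317
Group 2: 370 × 0.962 = 356
Group 3: 1300 × 0.97 = 1261
Group 4: 830 × 0.971 = 806
Group 5: 450 × 0.915 + 1650 × 0.657 = 412 + 1084 = 1496
→ [317, 356, 1261, 806, 1496]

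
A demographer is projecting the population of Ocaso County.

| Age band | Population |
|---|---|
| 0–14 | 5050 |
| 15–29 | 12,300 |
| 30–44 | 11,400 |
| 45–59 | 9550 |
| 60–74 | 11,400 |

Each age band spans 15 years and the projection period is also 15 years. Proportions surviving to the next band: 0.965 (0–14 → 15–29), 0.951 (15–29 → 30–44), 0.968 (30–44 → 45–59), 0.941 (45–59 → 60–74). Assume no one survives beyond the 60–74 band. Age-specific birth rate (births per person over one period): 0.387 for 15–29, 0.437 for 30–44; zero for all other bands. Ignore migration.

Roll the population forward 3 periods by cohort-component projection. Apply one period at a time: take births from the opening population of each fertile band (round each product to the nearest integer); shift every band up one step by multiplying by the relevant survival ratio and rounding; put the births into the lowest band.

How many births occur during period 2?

[period 1]
Births: 12300 × 0.387 = 4760, 11400 × 0.437 = 4982 — total 9742
15–29: 5050 × 0.965 = 4873
30–44: 12300 × 0.951 = 11697
45–59: 11400 × 0.968 = 11035
60–74: 9550 × 0.941 = 8987
End of period: [9742, 4873, 11697, 11035, 8987]
[period 2]
Births: 4873 × 0.387 = 1886, 11697 × 0.437 = 5112 — total 6998
15–29: 9742 × 0.965 = 9401
30–44: 4873 × 0.951 = 4634
45–59: 11697 × 0.968 = 11323
60–74: 11035 × 0.941 = 10384
End of period: [6998, 9401, 4634, 11323, 10384]

6998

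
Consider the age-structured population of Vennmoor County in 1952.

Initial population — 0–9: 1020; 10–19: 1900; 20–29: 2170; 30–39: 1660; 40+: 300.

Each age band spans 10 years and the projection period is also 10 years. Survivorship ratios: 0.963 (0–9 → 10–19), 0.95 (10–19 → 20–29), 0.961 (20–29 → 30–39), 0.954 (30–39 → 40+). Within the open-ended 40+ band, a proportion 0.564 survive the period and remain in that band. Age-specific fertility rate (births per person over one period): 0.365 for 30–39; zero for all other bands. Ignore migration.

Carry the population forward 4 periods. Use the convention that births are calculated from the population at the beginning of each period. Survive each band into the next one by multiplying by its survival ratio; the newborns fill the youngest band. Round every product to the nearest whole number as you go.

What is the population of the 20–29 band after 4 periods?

696

Let band 1 be 0–9 through band 5 = 40+.
Period 1.
Births: 1660 × 0.365 = 606
Band 2: 1020 × 0.963 = 982
Band 3: 1900 × 0.95 = 1805
Band 4: 2170 × 0.961 = 2085
Band 5: 1660 × 0.954 + 300 × 0.564 = 1584 + 169 = 1753
Population now: 0–9=606, 10–19=982, 20–29=1805, 30–39=2085, 40+=1753
Period 2.
Births: 2085 × 0.365 = 761
Band 2: 606 × 0.963 = 584
Band 3: 982 × 0.95 = 933
Band 4: 1805 × 0.961 = 1735
Band 5: 2085 × 0.954 + 1753 × 0.564 = 1989 + 989 = 2978
Population now: 0–9=761, 10–19=584, 20–29=933, 30–39=1735, 40+=2978
Period 3.
Births: 1735 × 0.365 = 633
Band 2: 761 × 0.963 = 733
Band 3: 584 × 0.95 = 555
Band 4: 933 × 0.961 = 897
Band 5: 1735 × 0.954 + 2978 × 0.564 = 1655 + 1680 = 3335
Population now: 0–9=633, 10–19=733, 20–29=555, 30–39=897, 40+=3335
Period 4.
Births: 897 × 0.365 = 327
Band 2: 633 × 0.963 = 610
Band 3: 733 × 0.95 = 696
Band 4: 555 × 0.961 = 533
Band 5: 897 × 0.954 + 3335 × 0.564 = 856 + 1881 = 2737
Population now: 0–9=327, 10–19=610, 20–29=696, 30–39=533, 40+=2737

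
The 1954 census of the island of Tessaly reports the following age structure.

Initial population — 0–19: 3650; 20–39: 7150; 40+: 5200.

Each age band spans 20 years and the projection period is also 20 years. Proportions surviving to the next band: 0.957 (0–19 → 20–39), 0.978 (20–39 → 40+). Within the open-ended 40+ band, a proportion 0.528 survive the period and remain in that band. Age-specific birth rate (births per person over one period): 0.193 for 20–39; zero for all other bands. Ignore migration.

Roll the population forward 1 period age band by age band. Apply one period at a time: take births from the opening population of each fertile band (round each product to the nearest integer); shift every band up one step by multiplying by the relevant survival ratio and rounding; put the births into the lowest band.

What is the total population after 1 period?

Let group 1 be 0–19 through group 3 = 40+.
— Period 1 —
Births: 7150 * 0.193 = 1380
Group 2: 3650 * 0.957 = 3493
Group 3: 7150 * 0.978 + 5200 * 0.528 = 6993 + 2746 = 9739
Giving 1380 / 3493 / 9739.
Total after period 1: 1380 + 3493 + 9739 = 14612

14612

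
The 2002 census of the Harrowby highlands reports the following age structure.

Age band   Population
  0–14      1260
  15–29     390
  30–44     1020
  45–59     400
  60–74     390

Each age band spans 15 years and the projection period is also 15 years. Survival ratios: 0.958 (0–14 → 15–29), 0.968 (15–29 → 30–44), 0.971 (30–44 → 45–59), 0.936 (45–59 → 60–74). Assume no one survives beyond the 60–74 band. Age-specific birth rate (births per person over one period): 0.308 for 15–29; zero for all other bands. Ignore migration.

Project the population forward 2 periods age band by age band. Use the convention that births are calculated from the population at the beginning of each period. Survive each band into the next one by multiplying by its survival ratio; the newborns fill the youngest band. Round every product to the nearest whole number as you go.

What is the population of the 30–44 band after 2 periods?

(Groups numbered youngest = 1 to oldest = 5.)
Period 1:
Births: 390 × 0.308 = 120
Group 2: 1260 × 0.958 = 1207
Group 3: 390 × 0.968 = 378
Group 4: 1020 × 0.971 = 990
Group 5: 400 × 0.936 = 374
Population now: 0–14=120, 15–29=1207, 30–44=378, 45–59=990, 60–74=374
Period 2:
Births: 1207 × 0.308 = 372
Group 2: 120 × 0.958 = 115
Group 3: 1207 × 0.968 = 1168
Group 4: 378 × 0.971 = 367
Group 5: 990 × 0.936 = 927
Population now: 0–14=372, 15–29=115, 30–44=1168, 45–59=367, 60–74=927

1168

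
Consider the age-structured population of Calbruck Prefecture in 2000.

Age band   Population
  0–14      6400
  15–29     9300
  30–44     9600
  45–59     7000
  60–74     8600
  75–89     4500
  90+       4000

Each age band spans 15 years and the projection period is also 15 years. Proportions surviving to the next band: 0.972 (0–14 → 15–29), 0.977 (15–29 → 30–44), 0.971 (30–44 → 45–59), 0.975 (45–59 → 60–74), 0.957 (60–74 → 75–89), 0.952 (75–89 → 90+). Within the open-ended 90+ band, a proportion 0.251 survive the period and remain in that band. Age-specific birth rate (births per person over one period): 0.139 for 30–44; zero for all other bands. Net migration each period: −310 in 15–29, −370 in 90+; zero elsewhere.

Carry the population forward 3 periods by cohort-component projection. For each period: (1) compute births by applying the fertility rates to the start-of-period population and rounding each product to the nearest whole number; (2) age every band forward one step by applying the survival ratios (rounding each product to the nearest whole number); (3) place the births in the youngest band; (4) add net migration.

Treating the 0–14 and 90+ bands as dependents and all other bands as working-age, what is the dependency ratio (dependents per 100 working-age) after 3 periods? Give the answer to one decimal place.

After projecting period 1:
Births: 9600 × 0.139 = 1334
15–29: 6400 × 0.972 = 6221
30–44: 9300 × 0.977 = 9086
45–59: 9600 × 0.971 = 9322
60–74: 7000 × 0.975 = 6825
75–89: 8600 × 0.957 = 8230
90+: 4500 × 0.952 + 4000 × 0.251 = 4284 + 1004 = 5288
Net migration: 15–29 − 310 → 5911; 90+ − 370 → 4918
→ [1334, 5911, 9086, 9322, 6825, 8230, 4918]
After projecting period 2:
Births: 9086 × 0.139 = 1263
15–29: 1334 × 0.972 = 1297
30–44: 5911 × 0.977 = 5775
45–59: 9086 × 0.971 = 8823
60–74: 9322 × 0.975 = 9089
75–89: 6825 × 0.957 = 6532
90+: 8230 × 0.952 + 4918 × 0.251 = 7835 + 1234 = 9069
Net migration: 15–29 − 310 → 987; 90+ − 370 → 8699
→ [1263, 987, 5775, 8823, 9089, 6532, 8699]
After projecting period 3:
Births: 5775 × 0.139 = 803
15–29: 1263 × 0.972 = 1228
30–44: 987 × 0.977 = 964
45–59: 5775 × 0.971 = 5608
60–74: 8823 × 0.975 = 8602
75–89: 9089 × 0.957 = 8698
90+: 6532 × 0.952 + 8699 × 0.251 = 6218 + 2183 = 8401
Net migration: 15–29 − 310 → 918; 90+ − 370 → 8031
→ [803, 918, 964, 5608, 8602, 8698, 8031]
Dependents (band 0–14 + band 90+) = 803 + 8031 = 8834; working-age = 24790; ratio = 8834/24790 × 100 = 35.6

35.6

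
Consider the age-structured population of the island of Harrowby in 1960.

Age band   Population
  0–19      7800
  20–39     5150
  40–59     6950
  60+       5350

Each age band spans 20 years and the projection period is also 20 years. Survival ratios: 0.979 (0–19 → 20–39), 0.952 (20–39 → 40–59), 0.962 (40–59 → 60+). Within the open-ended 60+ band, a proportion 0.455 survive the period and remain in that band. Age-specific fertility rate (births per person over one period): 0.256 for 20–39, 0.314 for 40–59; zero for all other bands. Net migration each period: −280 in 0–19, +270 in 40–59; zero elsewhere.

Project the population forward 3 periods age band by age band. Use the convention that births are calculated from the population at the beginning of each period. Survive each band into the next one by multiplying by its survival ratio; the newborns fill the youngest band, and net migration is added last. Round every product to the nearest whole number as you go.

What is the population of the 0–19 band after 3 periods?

Let group 1 be 0–19 through group 4 = 60+.
— Period 1 —
Births: 5150 × 0.256 = 1318, 6950 × 0.314 = 2182 → total 3500
Group 2: 7800 × 0.979 = 7636
Group 3: 5150 × 0.952 = 4903
Group 4: 6950 × 0.962 + 5350 × 0.455 = 6686 + 2434 = 9120
Net migration: Group 1 − 280 → 3220; Group 3 + 270 → 5173
→ [3220, 7636, 5173, 9120]
— Period 2 —
Births: 7636 × 0.256 = 1955, 5173 × 0.314 = 1624 → total 3579
Group 2: 3220 × 0.979 = 3152
Group 3: 7636 × 0.952 = 7269
Group 4: 5173 × 0.962 + 9120 × 0.455 = 4976 + 4150 = 9126
Net migration: Group 1 − 280 → 3299; Group 3 + 270 → 7539
→ [3299, 3152, 7539, 9126]
— Period 3 —
Births: 3152 × 0.256 = 807, 7539 × 0.314 = 2367 → total 3174
Group 2: 3299 × 0.979 = 3230
Group 3: 3152 × 0.952 = 3001
Group 4: 7539 × 0.962 + 9126 × 0.455 = 7253 + 4152 = 11405
Net migration: Group 1 − 280 → 2894; Group 3 + 270 → 3271
→ [2894, 3230, 3271, 11405]

2894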